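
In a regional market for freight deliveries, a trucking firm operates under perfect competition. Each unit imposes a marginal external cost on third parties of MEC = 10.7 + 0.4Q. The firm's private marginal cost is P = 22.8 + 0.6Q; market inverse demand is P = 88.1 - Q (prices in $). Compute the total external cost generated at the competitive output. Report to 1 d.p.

$769.8

Market equilibrium (private): 22.8 + 0.6Q = 88.1 - Q → Q_m = 40.8125.
Total external cost = ∫₀^{Q_m} (10.7 + 0.4Q) dQ = 10.7×40.8125 + ½×0.4×40.8125² = 769.8258.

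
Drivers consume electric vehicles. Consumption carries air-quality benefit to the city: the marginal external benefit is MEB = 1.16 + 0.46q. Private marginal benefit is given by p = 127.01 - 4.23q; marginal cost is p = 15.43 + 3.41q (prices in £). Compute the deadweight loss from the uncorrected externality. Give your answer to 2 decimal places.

DWL = £4.32

Market equilibrium (private): 15.43 + 3.41q = 127.01 - 4.23q → q_m = 14.6047.
Social marginal benefit = demand + MEB = 128.17 - 3.77q.
Set SMB = MC: 128.17 - 3.77q = 15.43 + 3.41q → q* = 15.7019.
The loss is the area between SMB and MC from q* to q_m; with linear curves that's a triangle of height MEB(q_m).
DWL = ½ × 1.0972 × 7.8782 = 4.3220.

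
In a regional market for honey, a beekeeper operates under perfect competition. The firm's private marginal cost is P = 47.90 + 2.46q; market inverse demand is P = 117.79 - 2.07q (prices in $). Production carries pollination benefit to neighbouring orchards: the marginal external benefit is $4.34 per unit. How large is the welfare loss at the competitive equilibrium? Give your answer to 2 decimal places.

DWL = $2.08

Market equilibrium (private): 47.90 + 2.46q = 117.79 - 2.07q → q_m = 15.4283.
Social marginal cost = private MC − MEB = 43.56 + 2.46q.
Set SMC = demand: 43.56 + 2.46q = 117.79 - 2.07q → q* = 16.3863.
Height of the DWL triangle at q_m is demand(q_m) − SMC(q_m) = MEB(q_m) = 4.3400.
DWL = ½ × 0.9580 × 4.3400 = 2.0789.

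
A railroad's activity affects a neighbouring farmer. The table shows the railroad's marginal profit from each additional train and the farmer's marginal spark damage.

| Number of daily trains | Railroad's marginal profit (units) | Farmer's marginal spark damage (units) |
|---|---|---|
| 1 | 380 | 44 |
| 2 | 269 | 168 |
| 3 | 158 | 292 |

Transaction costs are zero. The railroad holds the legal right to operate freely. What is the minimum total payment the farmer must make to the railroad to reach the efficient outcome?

158

Left alone the railroad would choose level 3 (marginal profit stays positive).
Efficient level: k* = 2 (marginal profit ≥ marginal spark damage through 2).
The farmer must at least cover the railroad's forgone profit from cutting 3→2: 158 = 158.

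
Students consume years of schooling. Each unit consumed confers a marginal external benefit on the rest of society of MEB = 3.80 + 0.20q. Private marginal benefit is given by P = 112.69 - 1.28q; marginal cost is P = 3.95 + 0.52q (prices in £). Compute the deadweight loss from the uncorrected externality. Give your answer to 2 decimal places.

DWL = £78.83

Market equilibrium (private): 3.95 + 0.52q = 112.69 - 1.28q → q_m = 60.4111.
Social marginal benefit = demand + MEB = 116.49 - 1.08q.
Set SMB = MC: 116.49 - 1.08q = 3.95 + 0.52q → q* = 70.3375.
The loss is the area between SMB and MC from q* to q_m; with linear curves that's a triangle of height MEB(q_m).
DWL = ½ × 9.9264 × 15.8822 = 78.8265.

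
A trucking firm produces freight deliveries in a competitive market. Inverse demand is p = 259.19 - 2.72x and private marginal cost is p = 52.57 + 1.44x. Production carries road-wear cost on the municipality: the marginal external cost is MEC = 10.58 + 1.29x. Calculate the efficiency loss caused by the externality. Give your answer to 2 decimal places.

Market equilibrium (private): 52.57 + 1.44x = 259.19 - 2.72x → x_m = 49.6683.
Social marginal cost = private MC + MEC = 63.15 + 2.73x.
Set SMC = demand: 63.15 + 2.73x = 259.19 - 2.72x → x* = 35.9706.
Height of the DWL triangle at x_m is SMC(x_m) − demand(x_m) = MEC(x_m) = 74.6521.
DWL = ½ × 13.6977 × 74.6521 = 511.2810.

DWL = 511.28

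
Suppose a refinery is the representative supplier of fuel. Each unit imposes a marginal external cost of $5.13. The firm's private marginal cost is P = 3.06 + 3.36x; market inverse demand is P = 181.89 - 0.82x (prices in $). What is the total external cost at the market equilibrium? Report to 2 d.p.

$219.47

Market equilibrium (private): 3.06 + 3.36x = 181.89 - 0.82x → x_m = 42.7823.
Total external cost = MEC × x_m = 5.13 × 42.7823 = 219.4732.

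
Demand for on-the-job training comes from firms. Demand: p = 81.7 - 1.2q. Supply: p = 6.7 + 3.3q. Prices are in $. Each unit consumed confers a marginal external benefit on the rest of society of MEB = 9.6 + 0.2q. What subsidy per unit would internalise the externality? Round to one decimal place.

Social marginal benefit = demand + MEB = 91.3 - q.
Set SMB = MC: 91.3 - q = 6.7 + 3.3q → q* = 19.6744.
The Pigouvian subsidy equals MEB at q*: 9.6 + 0.2×19.6744 = 13.5349.

subsidy = $13.5 per unit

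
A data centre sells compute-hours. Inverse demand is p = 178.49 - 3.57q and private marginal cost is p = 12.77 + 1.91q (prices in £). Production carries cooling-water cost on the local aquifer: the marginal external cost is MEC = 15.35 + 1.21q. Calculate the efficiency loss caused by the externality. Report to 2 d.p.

DWL = £201.64

Market equilibrium (private): 12.77 + 1.91q = 178.49 - 3.57q → q_m = 30.2409.
Social marginal cost = private MC + MEC = 28.12 + 3.12q.
Set SMC = demand: 28.12 + 3.12q = 178.49 - 3.57q → q* = 22.4768.
The welfare-loss triangle has base |q_m − q*| and height MEC(q_m) (the vertical gap between SMC and demand is zero at q* and MEC at q_m).
DWL = ½ × 7.7641 × 51.9415 = 201.6395.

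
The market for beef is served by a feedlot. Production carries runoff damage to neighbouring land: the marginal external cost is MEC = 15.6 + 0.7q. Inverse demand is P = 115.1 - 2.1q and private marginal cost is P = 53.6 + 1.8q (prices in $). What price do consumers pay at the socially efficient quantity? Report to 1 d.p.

P = $94.1

Social marginal cost = private MC + MEC = 69.2 + 2.5q.
Set SMC = demand: 69.2 + 2.5q = 115.1 - 2.1q → q* = 9.9783.
Consumer price on the demand curve at q*: 115.1 − 2.1×9.9783 = 94.1456.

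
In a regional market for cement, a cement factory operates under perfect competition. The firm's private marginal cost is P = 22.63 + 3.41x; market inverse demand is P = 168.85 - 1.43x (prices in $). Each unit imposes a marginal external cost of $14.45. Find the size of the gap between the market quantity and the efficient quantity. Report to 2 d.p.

2.99 units

Market equilibrium (private): 22.63 + 3.41x = 168.85 - 1.43x → x_m = 30.2107.
Social marginal cost = private MC + MEC = 37.08 + 3.41x.
Set SMC = demand: 37.08 + 3.41x = 168.85 - 1.43x → x* = 27.2252.
Gap = |30.2107 − 27.2252| = 2.9855.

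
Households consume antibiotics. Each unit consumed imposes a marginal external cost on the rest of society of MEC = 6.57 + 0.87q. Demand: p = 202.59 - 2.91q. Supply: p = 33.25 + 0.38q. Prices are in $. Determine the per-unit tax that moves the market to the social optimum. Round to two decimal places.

tax = $40.61 per unit

Social marginal benefit = demand − MEC = 196.02 - 3.78q.
Set SMB = MC: 196.02 - 3.78q = 33.25 + 0.38q → q* = 39.1274.
The Pigouvian tax equals MEC at q*: 6.57 + 0.87×39.1274 = 40.6108.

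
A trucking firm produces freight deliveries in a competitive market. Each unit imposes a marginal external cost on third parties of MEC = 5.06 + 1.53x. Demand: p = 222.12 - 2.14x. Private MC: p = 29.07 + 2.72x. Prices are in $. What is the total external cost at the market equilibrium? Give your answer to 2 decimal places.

$1408.05

Market equilibrium (private): 29.07 + 2.72x = 222.12 - 2.14x → x_m = 39.7222.
Total external cost = ∫₀^{x_m} (5.06 + 1.53x) dx = 5.06×39.7222 + ½×1.53×39.7222² = 1408.0520.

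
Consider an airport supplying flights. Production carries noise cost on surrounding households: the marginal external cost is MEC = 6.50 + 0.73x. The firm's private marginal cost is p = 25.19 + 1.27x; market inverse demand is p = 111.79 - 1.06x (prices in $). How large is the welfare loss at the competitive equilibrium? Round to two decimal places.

Market equilibrium (private): 25.19 + 1.27x = 111.79 - 1.06x → x_m = 37.1674.
Social marginal cost = private MC + MEC = 31.69 + 2.00x.
Set SMC = demand: 31.69 + 2.00x = 111.79 - 1.06x → x* = 26.1765.
Between x* and x_m the wedge SMC − demand runs linearly from 0 to MEC(x_m), so the loss is a triangle.
DWL = ½ × 10.9909 × 33.6322 = 184.8241.

DWL = $184.82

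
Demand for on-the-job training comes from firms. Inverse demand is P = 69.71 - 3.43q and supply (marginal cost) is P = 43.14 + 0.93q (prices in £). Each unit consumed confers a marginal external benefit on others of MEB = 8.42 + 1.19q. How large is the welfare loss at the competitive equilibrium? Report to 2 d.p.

Market equilibrium (private): 43.14 + 0.93q = 69.71 - 3.43q → q_m = 6.0940.
Social marginal benefit = demand + MEB = 78.13 - 2.24q.
Set SMB = MC: 78.13 - 2.24q = 43.14 + 0.93q → q* = 11.0379.
The loss is the area between SMB and MC from q* to q_m; with linear curves that's a triangle of height MEB(q_m).
DWL = ½ × 4.9439 × 15.6719 = 38.7402.

DWL = £38.74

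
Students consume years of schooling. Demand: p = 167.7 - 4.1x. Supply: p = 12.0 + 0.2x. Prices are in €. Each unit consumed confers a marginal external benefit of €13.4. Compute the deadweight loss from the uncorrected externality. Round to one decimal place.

DWL = €20.9

Market equilibrium (private): 12.0 + 0.2x = 167.7 - 4.1x → x_m = 36.2093.
Social marginal benefit = demand + MEB = 181.1 - 4.1x.
Set SMB = MC: 181.1 - 4.1x = 12.0 + 0.2x → x* = 39.3256.
Between x* and x_m the wedge SMB − MC runs linearly from 0 to MEB(x_m), so the loss is a triangle.
DWL = ½ × 3.1163 × 13.4000 = 20.8792.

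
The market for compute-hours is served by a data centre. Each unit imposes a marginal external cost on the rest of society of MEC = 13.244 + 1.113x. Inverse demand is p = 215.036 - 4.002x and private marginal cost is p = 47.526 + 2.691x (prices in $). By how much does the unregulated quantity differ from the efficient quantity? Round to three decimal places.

5.265 units

Market equilibrium (private): 47.526 + 2.691x = 215.036 - 4.002x → x_m = 25.0276.
Social marginal cost = private MC + MEC = 60.770 + 3.804x.
Set SMC = demand: 60.770 + 3.804x = 215.036 - 4.002x → x* = 19.7625.
Gap = |25.0276 − 19.7625| = 5.2651.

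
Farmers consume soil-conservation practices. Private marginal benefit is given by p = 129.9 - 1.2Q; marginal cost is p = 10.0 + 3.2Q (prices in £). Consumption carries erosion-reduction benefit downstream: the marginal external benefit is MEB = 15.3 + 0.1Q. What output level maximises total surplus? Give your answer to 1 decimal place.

Social marginal benefit = demand + MEB = 145.2 - 1.1Q.
Set SMB = MC: 145.2 - 1.1Q = 10.0 + 3.2Q → Q* = 31.4419.

Q* = 31.4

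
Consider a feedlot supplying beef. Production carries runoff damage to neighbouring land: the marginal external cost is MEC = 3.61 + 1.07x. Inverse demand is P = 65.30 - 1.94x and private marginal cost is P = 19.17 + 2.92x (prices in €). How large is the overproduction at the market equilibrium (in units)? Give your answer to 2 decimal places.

Market equilibrium (private): 19.17 + 2.92x = 65.30 - 1.94x → x_m = 9.4918.
Social marginal cost = private MC + MEC = 22.78 + 3.99x.
Set SMC = demand: 22.78 + 3.99x = 65.30 - 1.94x → x* = 7.1703.
Gap = |9.4918 − 7.1703| = 2.3215.

2.32 units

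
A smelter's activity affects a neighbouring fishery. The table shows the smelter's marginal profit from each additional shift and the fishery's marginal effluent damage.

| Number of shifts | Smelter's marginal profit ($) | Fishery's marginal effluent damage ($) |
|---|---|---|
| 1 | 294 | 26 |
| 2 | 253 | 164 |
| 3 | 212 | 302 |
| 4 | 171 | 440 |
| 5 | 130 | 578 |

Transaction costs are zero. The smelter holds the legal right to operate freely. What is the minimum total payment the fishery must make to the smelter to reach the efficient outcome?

$513

Left alone the smelter would choose level 5 (marginal profit stays positive).
Efficient level: k* = 2 (marginal profit ≥ marginal effluent damage through 2).
The fishery must at least cover the smelter's forgone profit from cutting 5→2: 212 + 171 + 130 = 513.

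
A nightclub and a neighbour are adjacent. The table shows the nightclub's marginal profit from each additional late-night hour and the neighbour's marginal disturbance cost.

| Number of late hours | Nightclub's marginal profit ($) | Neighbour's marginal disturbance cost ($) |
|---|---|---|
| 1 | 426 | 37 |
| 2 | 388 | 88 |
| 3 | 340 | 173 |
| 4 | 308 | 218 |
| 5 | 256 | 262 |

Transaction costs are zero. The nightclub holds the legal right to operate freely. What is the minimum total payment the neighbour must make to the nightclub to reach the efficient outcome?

Left alone the nightclub would choose level 5 (marginal profit stays positive).
Efficient level: k* = 4 (marginal profit ≥ marginal disturbance cost through 4).
The neighbour must at least cover the nightclub's forgone profit from cutting 5→4: 256 = 256.

$256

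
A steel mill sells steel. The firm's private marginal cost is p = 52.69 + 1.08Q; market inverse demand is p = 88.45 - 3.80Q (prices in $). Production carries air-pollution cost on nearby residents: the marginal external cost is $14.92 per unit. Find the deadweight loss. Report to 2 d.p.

Market equilibrium (private): 52.69 + 1.08Q = 88.45 - 3.80Q → Q_m = 7.3279.
Social marginal cost = private MC + MEC = 67.61 + 1.08Q.
Set SMC = demand: 67.61 + 1.08Q = 88.45 - 3.80Q → Q* = 4.2705.
The loss is the area between SMC and demand from Q* to Q_m; with linear curves that's a triangle of height MEC(Q_m).
DWL = ½ × 3.0574 × 14.9200 = 22.8082.

DWL = $22.81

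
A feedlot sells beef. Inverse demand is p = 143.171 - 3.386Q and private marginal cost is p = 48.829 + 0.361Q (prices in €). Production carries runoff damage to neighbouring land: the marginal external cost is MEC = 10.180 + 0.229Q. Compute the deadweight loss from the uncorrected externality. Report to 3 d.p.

Market equilibrium (private): 48.829 + 0.361Q = 143.171 - 3.386Q → Q_m = 25.1780.
Social marginal cost = private MC + MEC = 59.009 + 0.590Q.
Set SMC = demand: 59.009 + 0.590Q = 143.171 - 3.386Q → Q* = 21.1675.
Height of the DWL triangle at Q_m is SMC(Q_m) − demand(Q_m) = MEC(Q_m) = 15.9458.
DWL = ½ × 4.0105 × 15.9458 = 31.9753.

DWL = €31.975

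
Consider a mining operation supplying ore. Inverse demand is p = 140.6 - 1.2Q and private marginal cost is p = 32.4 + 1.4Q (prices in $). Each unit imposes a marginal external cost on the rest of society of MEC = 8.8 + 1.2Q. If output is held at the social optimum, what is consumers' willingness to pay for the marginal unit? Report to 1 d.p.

Social marginal cost = private MC + MEC = 41.2 + 2.6Q.
Set SMC = demand: 41.2 + 2.6Q = 140.6 - 1.2Q → Q* = 26.1579.
Consumer price on the demand curve at Q*: 140.6 − 1.2×26.1579 = 109.2105.

P = $109.2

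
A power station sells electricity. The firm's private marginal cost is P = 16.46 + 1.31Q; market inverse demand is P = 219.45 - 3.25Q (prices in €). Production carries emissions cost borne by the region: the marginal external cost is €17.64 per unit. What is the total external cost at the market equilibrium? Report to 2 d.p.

Market equilibrium (private): 16.46 + 1.31Q = 219.45 - 3.25Q → Q_m = 44.5154.
Total external cost = MEC × Q_m = 17.64 × 44.5154 = 785.2517.

€785.25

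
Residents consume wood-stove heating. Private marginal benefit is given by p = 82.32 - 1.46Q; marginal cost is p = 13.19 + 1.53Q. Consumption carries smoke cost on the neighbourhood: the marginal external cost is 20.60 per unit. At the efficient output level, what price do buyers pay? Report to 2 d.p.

P = 58.62

Social marginal benefit = demand − MEC = 61.72 - 1.46Q.
Set SMB = MC: 61.72 - 1.46Q = 13.19 + 1.53Q → Q* = 16.2308.
Consumer price on the demand curve at Q*: 82.32 − 1.46×16.2308 = 58.6230.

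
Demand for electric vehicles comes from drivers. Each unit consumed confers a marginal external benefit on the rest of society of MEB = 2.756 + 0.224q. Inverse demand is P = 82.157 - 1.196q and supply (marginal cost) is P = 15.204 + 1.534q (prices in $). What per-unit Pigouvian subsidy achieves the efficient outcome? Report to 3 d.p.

subsidy = $8.987 per unit

Social marginal benefit = demand + MEB = 84.913 - 0.972q.
Set SMB = MC: 84.913 - 0.972q = 15.204 + 1.534q → q* = 27.8168.
The Pigouvian subsidy equals MEB at q*: 2.756 + 0.224×27.8168 = 8.9870.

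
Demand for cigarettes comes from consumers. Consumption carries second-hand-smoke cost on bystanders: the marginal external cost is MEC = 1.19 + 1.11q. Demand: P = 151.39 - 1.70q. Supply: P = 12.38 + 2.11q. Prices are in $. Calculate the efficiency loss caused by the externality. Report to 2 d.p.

Market equilibrium (private): 12.38 + 2.11q = 151.39 - 1.70q → q_m = 36.4856.
Social marginal benefit = demand − MEC = 150.20 - 2.81q.
Set SMB = MC: 150.20 - 2.81q = 12.38 + 2.11q → q* = 28.0122.
Between q* and q_m the wedge MC − SMB runs linearly from 0 to MEC(q_m), so the loss is a triangle.
DWL = ½ × 8.4734 × 41.6890 = 176.6238.

DWL = $176.62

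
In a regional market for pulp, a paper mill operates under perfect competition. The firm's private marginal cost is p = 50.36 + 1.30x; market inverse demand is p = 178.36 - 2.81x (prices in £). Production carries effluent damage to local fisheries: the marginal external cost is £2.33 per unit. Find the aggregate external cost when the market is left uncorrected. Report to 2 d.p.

Market equilibrium (private): 50.36 + 1.30x = 178.36 - 2.81x → x_m = 31.1436.
Total external cost = MEC × x_m = 2.33 × 31.1436 = 72.5646.

£72.56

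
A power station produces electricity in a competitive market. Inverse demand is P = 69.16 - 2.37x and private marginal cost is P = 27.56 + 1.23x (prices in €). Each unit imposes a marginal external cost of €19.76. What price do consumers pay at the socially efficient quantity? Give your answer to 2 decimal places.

P = €54.78

Social marginal cost = private MC + MEC = 47.32 + 1.23x.
Set SMC = demand: 47.32 + 1.23x = 69.16 - 2.37x → x* = 6.0667.
Consumer price on the demand curve at x*: 69.16 − 2.37×6.0667 = 54.7819.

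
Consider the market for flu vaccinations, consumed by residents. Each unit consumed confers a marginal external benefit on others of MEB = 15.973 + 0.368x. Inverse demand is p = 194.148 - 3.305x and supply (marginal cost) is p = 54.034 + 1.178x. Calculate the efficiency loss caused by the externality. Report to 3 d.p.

DWL = 91.720

Market equilibrium (private): 54.034 + 1.178x = 194.148 - 3.305x → x_m = 31.2545.
Social marginal benefit = demand + MEB = 210.121 - 2.937x.
Set SMB = MC: 210.121 - 2.937x = 54.034 + 1.178x → x* = 37.9312.
Height of the DWL triangle at x_m is SMB(x_m) − MC(x_m) = MEB(x_m) = 27.4747.
DWL = ½ × 6.6767 × 27.4747 = 91.7202.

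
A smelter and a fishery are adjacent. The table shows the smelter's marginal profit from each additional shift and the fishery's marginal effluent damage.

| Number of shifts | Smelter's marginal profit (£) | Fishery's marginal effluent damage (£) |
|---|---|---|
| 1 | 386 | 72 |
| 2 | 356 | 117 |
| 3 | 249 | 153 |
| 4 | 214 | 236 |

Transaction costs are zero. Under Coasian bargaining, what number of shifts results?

3

Bargaining reaches the level where marginal profit last exceeds marginal effluent damage.
That holds through level 3 (249 ≥ 153) but not at 4 (214 < 236).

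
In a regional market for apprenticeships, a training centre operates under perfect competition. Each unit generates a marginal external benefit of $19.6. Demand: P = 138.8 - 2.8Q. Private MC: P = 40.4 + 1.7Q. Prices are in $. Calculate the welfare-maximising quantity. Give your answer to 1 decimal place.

Social marginal cost = private MC − MEB = 20.8 + 1.7Q.
Set SMC = demand: 20.8 + 1.7Q = 138.8 - 2.8Q → Q* = 26.2222.

Q* = 26.2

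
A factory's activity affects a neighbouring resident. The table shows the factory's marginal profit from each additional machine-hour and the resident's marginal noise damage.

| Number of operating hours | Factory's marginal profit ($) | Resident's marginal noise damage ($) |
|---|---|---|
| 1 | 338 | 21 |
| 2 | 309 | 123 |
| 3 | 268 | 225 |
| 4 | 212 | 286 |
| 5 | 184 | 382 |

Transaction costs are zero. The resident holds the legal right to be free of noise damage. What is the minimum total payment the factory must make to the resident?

Efficient level: marginal profit ≥ marginal noise damage through level 3, so k* = 3.
With the resident holding the right, the factory must at least compensate total damage at k*: 21 + 123 + 225 = 369.

$369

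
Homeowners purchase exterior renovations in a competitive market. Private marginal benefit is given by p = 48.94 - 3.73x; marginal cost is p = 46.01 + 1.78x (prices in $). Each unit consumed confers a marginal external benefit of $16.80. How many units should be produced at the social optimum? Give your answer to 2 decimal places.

x* = 3.58

Social marginal benefit = demand + MEB = 65.74 - 3.73x.
Set SMB = MC: 65.74 - 3.73x = 46.01 + 1.78x → x* = 3.5808.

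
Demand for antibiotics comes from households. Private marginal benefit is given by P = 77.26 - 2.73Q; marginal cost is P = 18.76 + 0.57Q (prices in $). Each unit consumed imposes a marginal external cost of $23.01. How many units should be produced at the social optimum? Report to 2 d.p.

Q* = 10.75

Social marginal benefit = demand − MEC = 54.25 - 2.73Q.
Set SMB = MC: 54.25 - 2.73Q = 18.76 + 0.57Q → Q* = 10.7545.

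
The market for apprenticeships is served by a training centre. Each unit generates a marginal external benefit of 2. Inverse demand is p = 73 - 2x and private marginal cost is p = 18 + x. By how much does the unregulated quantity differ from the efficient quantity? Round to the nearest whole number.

Market equilibrium (private): 18 + x = 73 - 2x → x_m = 18.3333.
Social marginal cost = private MC − MEB = 16 + x.
Set SMC = demand: 16 + x = 73 - 2x → x* = 19.0000.
Gap = |18.3333 − 19.0000| = 0.6667.

1 units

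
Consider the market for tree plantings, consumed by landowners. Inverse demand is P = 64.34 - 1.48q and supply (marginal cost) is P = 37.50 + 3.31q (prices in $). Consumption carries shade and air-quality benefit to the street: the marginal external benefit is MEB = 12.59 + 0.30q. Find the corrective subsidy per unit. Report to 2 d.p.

subsidy = $15.22 per unit

Social marginal benefit = demand + MEB = 76.93 - 1.18q.
Set SMB = MC: 76.93 - 1.18q = 37.50 + 3.31q → q* = 8.7817.
The Pigouvian subsidy equals MEB at q*: 12.59 + 0.30×8.7817 = 15.2245.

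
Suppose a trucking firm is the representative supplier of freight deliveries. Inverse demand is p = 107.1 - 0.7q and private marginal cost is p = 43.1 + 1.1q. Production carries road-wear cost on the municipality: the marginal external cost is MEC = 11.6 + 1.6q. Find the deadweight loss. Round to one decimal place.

Market equilibrium (private): 43.1 + 1.1q = 107.1 - 0.7q → q_m = 35.5556.
Social marginal cost = private MC + MEC = 54.7 + 2.7q.
Set SMC = demand: 54.7 + 2.7q = 107.1 - 0.7q → q* = 15.4118.
Height of the DWL triangle at q_m is SMC(q_m) − demand(q_m) = MEC(q_m) = 68.4889.
DWL = ½ × 20.1438 × 68.4889 = 689.8134.

DWL = 689.8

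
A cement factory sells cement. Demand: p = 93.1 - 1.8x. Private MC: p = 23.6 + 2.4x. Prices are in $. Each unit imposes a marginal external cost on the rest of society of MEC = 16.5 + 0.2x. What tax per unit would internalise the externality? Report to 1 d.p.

Social marginal cost = private MC + MEC = 40.1 + 2.6x.
Set SMC = demand: 40.1 + 2.6x = 93.1 - 1.8x → x* = 12.0455.
The Pigouvian tax equals MEC at x*: 16.5 + 0.2×12.0455 = 18.9091.

tax = $18.9 per unit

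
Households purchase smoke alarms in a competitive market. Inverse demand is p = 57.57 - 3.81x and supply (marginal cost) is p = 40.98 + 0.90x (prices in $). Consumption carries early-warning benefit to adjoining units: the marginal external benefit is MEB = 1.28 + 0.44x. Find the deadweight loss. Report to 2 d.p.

Market equilibrium (private): 40.98 + 0.90x = 57.57 - 3.81x → x_m = 3.5223.
Social marginal benefit = demand + MEB = 58.85 - 3.37x.
Set SMB = MC: 58.85 - 3.37x = 40.98 + 0.90x → x* = 4.1850.
The welfare-loss triangle has base |x_m − x*| and height MEB(x_m) (the vertical gap between SMB and MC is zero at x* and MEB at x_m).
DWL = ½ × 0.6627 × 2.8298 = 0.9377.

DWL = $0.94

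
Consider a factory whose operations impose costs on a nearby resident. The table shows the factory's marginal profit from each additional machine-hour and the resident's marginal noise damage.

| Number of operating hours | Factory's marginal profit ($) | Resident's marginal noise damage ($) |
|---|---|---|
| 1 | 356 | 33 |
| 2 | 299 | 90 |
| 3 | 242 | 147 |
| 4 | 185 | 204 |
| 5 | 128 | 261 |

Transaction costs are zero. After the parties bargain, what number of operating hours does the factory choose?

3

Bargaining reaches the level where marginal profit last exceeds marginal noise damage.
That holds through level 3 (242 ≥ 147) but not at 4 (185 < 204).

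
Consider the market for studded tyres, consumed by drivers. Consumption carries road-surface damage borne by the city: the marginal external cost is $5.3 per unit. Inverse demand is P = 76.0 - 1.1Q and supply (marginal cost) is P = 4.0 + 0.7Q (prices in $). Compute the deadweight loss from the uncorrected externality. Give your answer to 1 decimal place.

DWL = $7.8

Market equilibrium (private): 4.0 + 0.7Q = 76.0 - 1.1Q → Q_m = 40.0000.
Social marginal benefit = demand − MEC = 70.7 - 1.1Q.
Set SMB = MC: 70.7 - 1.1Q = 4.0 + 0.7Q → Q* = 37.0556.
The welfare-loss triangle has base |Q_m − Q*| and height MEC(Q_m) (the vertical gap between SMB and MC is zero at Q* and MEC at Q_m).
DWL = ½ × 2.9444 × 5.3000 = 7.8027.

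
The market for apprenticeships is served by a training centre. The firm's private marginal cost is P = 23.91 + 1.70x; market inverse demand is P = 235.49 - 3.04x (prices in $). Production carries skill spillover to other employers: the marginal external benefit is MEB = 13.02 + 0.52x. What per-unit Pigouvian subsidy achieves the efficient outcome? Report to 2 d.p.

Social marginal cost = private MC − MEB = 10.89 + 1.18x.
Set SMC = demand: 10.89 + 1.18x = 235.49 - 3.04x → x* = 53.2227.
The Pigouvian subsidy equals MEB at x*: 13.02 + 0.52×53.2227 = 40.6958.

subsidy = $40.70 per unit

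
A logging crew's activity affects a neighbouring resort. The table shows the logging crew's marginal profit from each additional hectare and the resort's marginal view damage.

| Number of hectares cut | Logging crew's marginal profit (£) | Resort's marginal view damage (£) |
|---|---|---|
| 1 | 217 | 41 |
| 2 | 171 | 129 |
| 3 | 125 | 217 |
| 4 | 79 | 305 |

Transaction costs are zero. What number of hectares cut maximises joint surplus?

2

Bargaining reaches the level where marginal profit last exceeds marginal view damage.
That holds through level 2 (171 ≥ 129) but not at 3 (125 < 217).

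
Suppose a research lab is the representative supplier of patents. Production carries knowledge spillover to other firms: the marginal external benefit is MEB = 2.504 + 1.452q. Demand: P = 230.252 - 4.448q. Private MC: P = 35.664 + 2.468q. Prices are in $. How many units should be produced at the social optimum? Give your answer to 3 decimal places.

q* = 36.071

Social marginal cost = private MC − MEB = 33.160 + 1.016q.
Set SMC = demand: 33.160 + 1.016q = 230.252 - 4.448q → q* = 36.0710.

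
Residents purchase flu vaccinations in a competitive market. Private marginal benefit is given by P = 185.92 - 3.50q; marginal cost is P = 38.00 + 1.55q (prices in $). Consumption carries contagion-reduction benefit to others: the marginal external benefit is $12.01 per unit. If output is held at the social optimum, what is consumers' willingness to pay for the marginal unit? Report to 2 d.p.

Social marginal benefit = demand + MEB = 197.93 - 3.50q.
Set SMB = MC: 197.93 - 3.50q = 38.00 + 1.55q → q* = 31.6693.
Consumer price on the demand curve at q*: 185.92 − 3.50×31.6693 = 75.0775.

P = $75.08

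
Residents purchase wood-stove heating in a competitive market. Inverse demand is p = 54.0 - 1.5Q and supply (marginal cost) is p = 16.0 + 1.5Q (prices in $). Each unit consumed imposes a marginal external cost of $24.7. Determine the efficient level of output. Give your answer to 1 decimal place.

Social marginal benefit = demand − MEC = 29.3 - 1.5Q.
Set SMB = MC: 29.3 - 1.5Q = 16.0 + 1.5Q → Q* = 4.4333.

Q* = 4.4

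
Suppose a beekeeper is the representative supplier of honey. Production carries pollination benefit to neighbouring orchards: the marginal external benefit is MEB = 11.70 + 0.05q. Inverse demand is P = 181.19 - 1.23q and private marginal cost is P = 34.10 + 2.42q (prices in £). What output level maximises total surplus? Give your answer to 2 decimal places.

q* = 44.11

Social marginal cost = private MC − MEB = 22.40 + 2.37q.
Set SMC = demand: 22.40 + 2.37q = 181.19 - 1.23q → q* = 44.1083.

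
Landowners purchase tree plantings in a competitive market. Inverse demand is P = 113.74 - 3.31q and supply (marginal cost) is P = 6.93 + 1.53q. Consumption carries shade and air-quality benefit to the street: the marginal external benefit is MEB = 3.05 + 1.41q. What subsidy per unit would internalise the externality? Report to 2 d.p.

subsidy = 48.21 per unit

Social marginal benefit = demand + MEB = 116.79 - 1.90q.
Set SMB = MC: 116.79 - 1.90q = 6.93 + 1.53q → q* = 32.0292.
The Pigouvian subsidy equals MEB at q*: 3.05 + 1.41×32.0292 = 48.2112.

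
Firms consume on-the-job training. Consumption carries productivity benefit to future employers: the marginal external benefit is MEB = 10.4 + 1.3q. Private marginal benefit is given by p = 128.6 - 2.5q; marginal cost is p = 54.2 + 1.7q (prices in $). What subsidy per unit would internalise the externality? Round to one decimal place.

Social marginal benefit = demand + MEB = 139.0 - 1.2q.
Set SMB = MC: 139.0 - 1.2q = 54.2 + 1.7q → q* = 29.2414.
The Pigouvian subsidy equals MEB at q*: 10.4 + 1.3×29.2414 = 48.4138.

subsidy = $48.4 per unit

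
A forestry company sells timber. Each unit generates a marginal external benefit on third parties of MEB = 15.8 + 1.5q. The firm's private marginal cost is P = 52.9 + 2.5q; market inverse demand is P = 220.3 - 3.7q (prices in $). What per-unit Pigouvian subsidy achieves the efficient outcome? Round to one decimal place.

Social marginal cost = private MC − MEB = 37.1 + q.
Set SMC = demand: 37.1 + q = 220.3 - 3.7q → q* = 38.9787.
The Pigouvian subsidy equals MEB at q*: 15.8 + 1.5×38.9787 = 74.2681.

subsidy = $74.3 per unit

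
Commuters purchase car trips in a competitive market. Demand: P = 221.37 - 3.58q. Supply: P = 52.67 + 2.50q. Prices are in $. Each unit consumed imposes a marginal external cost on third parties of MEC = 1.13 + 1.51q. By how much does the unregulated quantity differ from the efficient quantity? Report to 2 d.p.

Market equilibrium (private): 52.67 + 2.50q = 221.37 - 3.58q → q_m = 27.7467.
Social marginal benefit = demand − MEC = 220.24 - 5.09q.
Set SMB = MC: 220.24 - 5.09q = 52.67 + 2.50q → q* = 22.0777.
Gap = |27.7467 − 22.0777| = 5.6690.

5.67 units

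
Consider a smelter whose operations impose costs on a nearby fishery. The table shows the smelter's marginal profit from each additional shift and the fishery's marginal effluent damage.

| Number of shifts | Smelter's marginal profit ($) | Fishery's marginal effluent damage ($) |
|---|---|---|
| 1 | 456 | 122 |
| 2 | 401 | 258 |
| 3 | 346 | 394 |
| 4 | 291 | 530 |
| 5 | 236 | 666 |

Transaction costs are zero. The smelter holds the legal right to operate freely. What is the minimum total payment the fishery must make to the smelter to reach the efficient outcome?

Left alone the smelter would choose level 5 (marginal profit stays positive).
Efficient level: k* = 2 (marginal profit ≥ marginal effluent damage through 2).
The fishery must at least cover the smelter's forgone profit from cutting 5→2: 346 + 291 + 236 = 873.

$873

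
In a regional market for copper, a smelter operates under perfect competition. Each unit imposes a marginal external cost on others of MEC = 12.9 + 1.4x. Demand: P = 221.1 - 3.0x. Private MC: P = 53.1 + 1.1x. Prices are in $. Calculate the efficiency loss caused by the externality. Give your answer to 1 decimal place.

Market equilibrium (private): 53.1 + 1.1x = 221.1 - 3.0x → x_m = 40.9756.
Social marginal cost = private MC + MEC = 66.0 + 2.5x.
Set SMC = demand: 66.0 + 2.5x = 221.1 - 3.0x → x* = 28.2000.
Height of the DWL triangle at x_m is SMC(x_m) − demand(x_m) = MEC(x_m) = 70.2659.
DWL = ½ × 12.7756 × 70.2659 = 448.8445.

DWL = $448.8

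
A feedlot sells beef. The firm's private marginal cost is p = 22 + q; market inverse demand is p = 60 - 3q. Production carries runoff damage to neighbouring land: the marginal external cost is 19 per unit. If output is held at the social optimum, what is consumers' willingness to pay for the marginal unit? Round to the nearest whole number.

Social marginal cost = private MC + MEC = 41 + q.
Set SMC = demand: 41 + q = 60 - 3q → q* = 4.7500.
Consumer price on the demand curve at q*: 60 − 3×4.7500 = 45.7500.

P = 46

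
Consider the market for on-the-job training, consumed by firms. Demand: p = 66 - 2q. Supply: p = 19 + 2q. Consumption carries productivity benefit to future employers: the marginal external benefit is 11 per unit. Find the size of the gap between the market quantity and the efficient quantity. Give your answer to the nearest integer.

3 units

Market equilibrium (private): 19 + 2q = 66 - 2q → q_m = 11.7500.
Social marginal benefit = demand + MEB = 77 - 2q.
Set SMB = MC: 77 - 2q = 19 + 2q → q* = 14.5000.
Gap = |11.7500 − 14.5000| = 2.7500.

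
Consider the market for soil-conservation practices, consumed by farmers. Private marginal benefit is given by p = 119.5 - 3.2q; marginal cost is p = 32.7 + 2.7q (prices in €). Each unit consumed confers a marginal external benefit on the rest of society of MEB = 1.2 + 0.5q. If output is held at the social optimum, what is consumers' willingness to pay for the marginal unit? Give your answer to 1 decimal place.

P = €67.4

Social marginal benefit = demand + MEB = 120.7 - 2.7q.
Set SMB = MC: 120.7 - 2.7q = 32.7 + 2.7q → q* = 16.2963.
Consumer price on the demand curve at q*: 119.5 − 3.2×16.2963 = 67.3518.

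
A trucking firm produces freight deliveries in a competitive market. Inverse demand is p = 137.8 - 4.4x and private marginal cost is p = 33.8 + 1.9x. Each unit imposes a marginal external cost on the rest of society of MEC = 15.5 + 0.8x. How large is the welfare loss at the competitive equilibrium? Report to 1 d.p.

Market equilibrium (private): 33.8 + 1.9x = 137.8 - 4.4x → x_m = 16.5079.
Social marginal cost = private MC + MEC = 49.3 + 2.7x.
Set SMC = demand: 49.3 + 2.7x = 137.8 - 4.4x → x* = 12.4648.
The welfare-loss triangle has base |x_m − x*| and height MEC(x_m) (the vertical gap between SMC and demand is zero at x* and MEC at x_m).
DWL = ½ × 4.0431 × 28.7063 = 58.0312.

DWL = 58.0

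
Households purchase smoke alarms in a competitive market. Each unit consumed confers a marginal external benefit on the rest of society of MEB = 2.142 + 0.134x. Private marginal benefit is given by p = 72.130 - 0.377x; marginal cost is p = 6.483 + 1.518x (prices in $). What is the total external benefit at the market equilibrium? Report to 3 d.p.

$154.609

Market equilibrium (private): 6.483 + 1.518x = 72.130 - 0.377x → x_m = 34.6422.
Total external benefit = ∫₀^{x_m} (2.142 + 0.134x) dx = 2.142×34.6422 + ½×0.134×34.6422² = 154.6091.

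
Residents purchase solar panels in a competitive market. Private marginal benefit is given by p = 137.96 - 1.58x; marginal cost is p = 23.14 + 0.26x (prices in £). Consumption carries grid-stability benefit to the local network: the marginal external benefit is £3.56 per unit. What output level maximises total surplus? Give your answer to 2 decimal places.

Social marginal benefit = demand + MEB = 141.52 - 1.58x.
Set SMB = MC: 141.52 - 1.58x = 23.14 + 0.26x → x* = 64.3370.

x* = 64.34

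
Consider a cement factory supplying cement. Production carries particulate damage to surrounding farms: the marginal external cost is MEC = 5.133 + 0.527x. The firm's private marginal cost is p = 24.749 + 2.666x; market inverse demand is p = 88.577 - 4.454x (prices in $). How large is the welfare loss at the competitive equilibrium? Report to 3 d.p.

Market equilibrium (private): 24.749 + 2.666x = 88.577 - 4.454x → x_m = 8.9646.
Social marginal cost = private MC + MEC = 29.882 + 3.193x.
Set SMC = demand: 29.882 + 3.193x = 88.577 - 4.454x → x* = 7.6756.
The welfare-loss triangle has base |x_m − x*| and height MEC(x_m) (the vertical gap between SMC and demand is zero at x* and MEC at x_m).
DWL = ½ × 1.2890 × 9.8573 = 6.3530.

DWL = $6.353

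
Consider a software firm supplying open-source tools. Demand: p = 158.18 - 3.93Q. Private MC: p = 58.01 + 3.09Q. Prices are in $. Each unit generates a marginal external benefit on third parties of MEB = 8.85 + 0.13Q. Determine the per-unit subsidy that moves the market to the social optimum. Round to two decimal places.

Social marginal cost = private MC − MEB = 49.16 + 2.96Q.
Set SMC = demand: 49.16 + 2.96Q = 158.18 - 3.93Q → Q* = 15.8229.
The Pigouvian subsidy equals MEB at Q*: 8.85 + 0.13×15.8229 = 10.9070.

subsidy = $10.91 per unit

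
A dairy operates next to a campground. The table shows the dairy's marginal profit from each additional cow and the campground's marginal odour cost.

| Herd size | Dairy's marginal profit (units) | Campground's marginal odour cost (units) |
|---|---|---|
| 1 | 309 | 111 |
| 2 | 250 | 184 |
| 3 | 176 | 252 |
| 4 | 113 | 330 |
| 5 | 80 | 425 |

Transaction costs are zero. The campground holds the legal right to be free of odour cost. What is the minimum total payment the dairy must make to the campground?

295

Efficient level: marginal profit ≥ marginal odour cost through level 2, so k* = 2.
With the campground holding the right, the dairy must at least compensate total damage at k*: 111 + 184 = 295.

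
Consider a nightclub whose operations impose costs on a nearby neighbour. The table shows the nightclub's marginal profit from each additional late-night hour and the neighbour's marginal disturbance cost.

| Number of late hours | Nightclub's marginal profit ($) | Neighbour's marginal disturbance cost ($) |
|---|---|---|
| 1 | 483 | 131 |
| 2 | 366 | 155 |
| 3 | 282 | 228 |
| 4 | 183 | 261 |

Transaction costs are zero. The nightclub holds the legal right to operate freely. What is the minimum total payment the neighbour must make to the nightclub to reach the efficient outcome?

$183

Left alone the nightclub would choose level 4 (marginal profit stays positive).
Efficient level: k* = 3 (marginal profit ≥ marginal disturbance cost through 3).
The neighbour must at least cover the nightclub's forgone profit from cutting 4→3: 183 = 183.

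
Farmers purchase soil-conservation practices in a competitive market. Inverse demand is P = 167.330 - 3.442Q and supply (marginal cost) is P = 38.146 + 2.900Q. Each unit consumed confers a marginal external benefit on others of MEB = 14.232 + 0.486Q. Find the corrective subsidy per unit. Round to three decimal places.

subsidy = 26.134 per unit

Social marginal benefit = demand + MEB = 181.562 - 2.956Q.
Set SMB = MC: 181.562 - 2.956Q = 38.146 + 2.900Q → Q* = 24.4904.
The Pigouvian subsidy equals MEB at Q*: 14.232 + 0.486×24.4904 = 26.1343.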